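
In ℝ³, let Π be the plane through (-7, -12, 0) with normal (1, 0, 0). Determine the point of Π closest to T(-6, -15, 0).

(-7, -15, 0)

n = (1, 0, 0), |n|² = 1, and n·T − (-7) = 1.
t = 1/1 = 1, so the foot is T − t·n = (-6, -15, 0) − 1·(1, 0, 0) = (-7, -15, 0).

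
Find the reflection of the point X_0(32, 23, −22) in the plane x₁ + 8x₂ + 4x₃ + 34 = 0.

(28, -9, -38)

With n = (1, 8, 4), the signed offset is (n·X_0 − (-34))/|n|² = 162/81 = 2.
X_0' = X_0 − 2t·n = (32, 23, −22) − 4·(1, 8, 4) = (28, −9, −38).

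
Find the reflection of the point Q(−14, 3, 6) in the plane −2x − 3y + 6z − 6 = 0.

With n = (−2, −3, 6), the signed offset is (n·Q − 6)/|n|² = 49/49 = 1.
Q' = Q − 2t·n = (−14, 3, 6) − 2·(−2, −3, 6) = (−10, 9, −6).

(-10, 9, -6)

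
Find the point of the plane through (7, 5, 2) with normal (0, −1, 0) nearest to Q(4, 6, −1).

(4, 5, -1)

The perpendicular from Q has direction n = (0, −1, 0): r = (4, 6, −1) + λ(0, −1, 0).
Substitute into the plane: n·(Q + λn) = -5 gives -6 + 1λ = -5, so λ = 1.
Foot = (4, 6, −1) + 1·(0, −1, 0) = (4, 5, −1).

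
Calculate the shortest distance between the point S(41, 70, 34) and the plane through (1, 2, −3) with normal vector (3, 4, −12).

The plane has equation n·(r − (1, 2, −3)) = 0, i.e. n·r = 47.
Then n·(41, 70, 34) − 47 = −52.
|n| = √(9 + 16 + 144) = 13, so the distance is |-52|/13 = 4.

4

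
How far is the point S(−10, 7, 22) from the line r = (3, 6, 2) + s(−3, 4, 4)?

√201

Direction vector d = (−3, 4, 4).
AP = (−13, 1, 20), and AP × d = (−76, −8, −49).
|AP × d|² = 8241 and |d|² = 41, so the distance is √(8241/41) = √201.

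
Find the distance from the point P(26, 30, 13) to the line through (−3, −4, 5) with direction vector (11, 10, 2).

Direction vector d = (11, 10, 2).
AP = (29, 34, 8); AP·d = 675, |AP|² = 2061, |d|² = 225.
distance² = |AP|² − (AP·d)²/|d|² = 2061 − 455625/225 = 36, so the distance is 6.

6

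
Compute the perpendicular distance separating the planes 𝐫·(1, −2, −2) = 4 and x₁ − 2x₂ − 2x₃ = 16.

4

Both planes have normal n = (1, −2, −2), |n| = 3. Any point on the first plane is at distance |16 − 4|/|n| = 12/3 = 4 from the second.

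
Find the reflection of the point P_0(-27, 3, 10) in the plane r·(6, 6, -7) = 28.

With n = (6, 6, -7), the signed offset is (n·P_0 − 28)/|n|² = -242/121 = -2.
P_0' = P_0 − 2t·n = (-27, 3, 10) − (-4)·(6, 6, -7) = (-3, 27, -18).

(-3, 27, -18)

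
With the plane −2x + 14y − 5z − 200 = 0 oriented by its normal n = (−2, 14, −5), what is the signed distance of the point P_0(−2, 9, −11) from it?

-1

n·P_0 − 200 = -15.
|n| = 15, so the signed distance is -15/15 = -1.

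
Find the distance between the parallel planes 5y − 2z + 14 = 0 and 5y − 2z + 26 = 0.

Both planes have normal n = (0, 5, −2), |n| = √29. Any point on the first plane is at distance |(-26) − (-14)|/|n| = 12/√29 = 12√29/29 from the second.

12√29/29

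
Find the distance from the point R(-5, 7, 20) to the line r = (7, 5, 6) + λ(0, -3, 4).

Direction vector d = (0, -3, 4).
AP = (-12, 2, 14), and AP × d = (50, 48, 36).
|AP × d|² = 6100 and |d|² = 25, so the distance is √(6100/25) = √244 = 2√61.

2√61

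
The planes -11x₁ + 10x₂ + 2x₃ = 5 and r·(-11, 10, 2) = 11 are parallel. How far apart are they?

With common normal n = (-11, 10, 2) (|n| = 15), the distance is |5 − 11|/|n| = 6/15 = 2/5.

2/5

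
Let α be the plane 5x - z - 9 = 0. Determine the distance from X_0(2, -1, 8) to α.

Normal vector n = (5, 0, -1), and n·(2, -1, 8) - 9 = -7.
|n| = √(25 + 0 + 1) = √26, so the distance is |-7|/√26 = 7/√26.

7√26/26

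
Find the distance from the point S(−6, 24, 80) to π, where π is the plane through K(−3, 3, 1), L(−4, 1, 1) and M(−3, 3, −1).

KL = (−1, −2, 0) and KM = (0, 0, −2), so a normal is n = KL × KM = (4, −2, 0).
Then n·(−6, 24, 80) − (−18) = −54.
|n| = √(16 + 4 + 0) = 2√5, so the distance is |-54|/(2√5) = 27/√5.

27√5/5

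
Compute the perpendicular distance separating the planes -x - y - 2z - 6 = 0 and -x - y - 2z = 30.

With common normal n = (-1, -1, -2) (|n| = √6), the distance is |6 − 30|/|n| = 24/√6 = 4√6.

4√6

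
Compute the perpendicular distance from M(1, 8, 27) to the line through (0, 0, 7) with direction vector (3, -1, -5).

5√6

Direction vector d = (3, -1, -5).
AP = (1, 8, 20), and AP × d = (-20, 65, -25).
|AP × d|² = 5250 and |d|² = 35, so the distance is √(5250/35) = √150 = 5√6.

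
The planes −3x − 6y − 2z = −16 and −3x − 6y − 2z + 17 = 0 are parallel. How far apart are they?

1/7

Both planes have normal n = (−3, −6, −2), |n| = 7. Any point on the first plane is at distance |(-17) − (-16)|/|n| = 1/7 from the second.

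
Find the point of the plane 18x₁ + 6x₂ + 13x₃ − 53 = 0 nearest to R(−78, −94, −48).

(12, -64, 17)

n = (18, 6, 13), |n|² = 529, and n·R − 53 = -2645.
t = -2645/529 = -5, so the foot is R − t·n = (−78, −94, −48) − (-5)·(18, 6, 13) = (12, −64, 17).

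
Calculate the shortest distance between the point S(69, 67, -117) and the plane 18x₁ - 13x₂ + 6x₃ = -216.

5

Normal vector n = (18, -13, 6), and n·(69, 67, -117) - (-216) = -115.
|n| = √(324 + 169 + 36) = 23, so the distance is |-115|/23 = 5.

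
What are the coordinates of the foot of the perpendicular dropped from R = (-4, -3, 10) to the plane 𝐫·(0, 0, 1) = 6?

The perpendicular from R has direction n = (0, 0, 1): r = (-4, -3, 10) + μ(0, 0, 1).
Substitute into the plane: n·(R + μn) = 6 gives 10 + 1μ = 6, so μ = -4.
Foot = (-4, -3, 10) + (-4)·(0, 0, 1) = (-4, -3, 6).

(-4, -3, 6)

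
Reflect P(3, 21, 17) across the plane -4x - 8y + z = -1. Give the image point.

(-13, -11, 21)

n = (-4, -8, 1), |n|² = 81, n·P − (-1) = -162, so t = -162/81 = -2.
Foot F = P − (-2)·n = (-5, 5, 19); the reflection is 2F − P = (-13, -11, 21).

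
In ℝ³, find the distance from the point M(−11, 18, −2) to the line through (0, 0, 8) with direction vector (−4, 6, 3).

Direction vector d = (−4, 6, 3).
AP = (−11, 18, −10), and AP × d = (114, 73, 6).
|AP × d|² = 18361 and |d|² = 61, so the distance is √(18361/61) = √301.

√301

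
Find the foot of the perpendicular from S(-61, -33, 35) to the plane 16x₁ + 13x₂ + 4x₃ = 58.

The perpendicular from S has direction n = (16, 13, 4): r = (-61, -33, 35) + t(16, 13, 4).
Substitute into the plane: n·(S + tn) = 58 gives -1265 + 441t = 58, so t = 3.
Foot = (-61, -33, 35) + 3·(16, 13, 4) = (-13, 6, 47).

(-13, 6, 47)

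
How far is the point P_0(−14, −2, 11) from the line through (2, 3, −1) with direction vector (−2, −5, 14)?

Direction vector d = (−2, −5, 14).
AP = (−16, −5, 12); AP·d = 225, |AP|² = 425, |d|² = 225.
distance² = |AP|² − (AP·d)²/|d|² = 425 − 50625/225 = 200, so the distance is 10√2.

10√2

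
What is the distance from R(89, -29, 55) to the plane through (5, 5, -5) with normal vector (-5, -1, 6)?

The plane has equation n·(r − (5, 5, -5)) = 0, i.e. n·r = -60.
d = |(-5)·89 + (-1)·(-29) + 6·55 − (-60)| / √(25 + 1 + 36) = |-26| / √62 = 26/√62.

13√62/31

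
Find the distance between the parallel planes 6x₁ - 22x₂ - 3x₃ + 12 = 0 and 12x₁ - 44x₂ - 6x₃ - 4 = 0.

Divide the second equation by 2 to match normals: 6x₁ - 22x₂ - 3x₃ = 2.
With common normal n = (6, -22, -3) (|n| = 23), the distance is |(-12) − 2|/|n| = 14/23.

14/23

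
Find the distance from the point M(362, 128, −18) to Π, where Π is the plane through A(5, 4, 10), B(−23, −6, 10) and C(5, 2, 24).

7

AB = (−28, −10, 0) and AC = (0, −2, 14), so a normal is n = AB × AC = (−140, 392, 56).
n = (−140, 392, 56); n·P − 1428 = -2940; |n| = 420; distance = 2940/420 = 7.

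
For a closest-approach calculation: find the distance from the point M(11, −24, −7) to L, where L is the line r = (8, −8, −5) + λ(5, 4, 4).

Direction vector d = (5, 4, 4).
AP = (3, −16, −2); AP·d = -57, |AP|² = 269, |d|² = 57.
distance² = |AP|² − (AP·d)²/|d|² = 269 − 3249/57 = 212, so the distance is 2√53.

2√53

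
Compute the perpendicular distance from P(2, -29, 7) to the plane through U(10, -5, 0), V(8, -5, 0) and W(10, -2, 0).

7

UV = (-2, 0, 0) and UW = (0, 3, 0), so a normal is n = UV × UW = (0, 0, -6).
Then n·(2, -29, 7) - 0 = -42.
|n| = √(0 + 0 + 36) = 6, so the distance is |-42|/6 = 7.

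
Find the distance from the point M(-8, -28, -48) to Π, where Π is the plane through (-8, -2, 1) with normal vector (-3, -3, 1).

The plane has equation n·(r − (-8, -2, 1)) = 0, i.e. n·r = 31.
Then n·(-8, -28, -48) - 31 = 29.
|n| = √(9 + 9 + 1) = √19, so the distance is |29|/√19 = 29√19/19.

29/√19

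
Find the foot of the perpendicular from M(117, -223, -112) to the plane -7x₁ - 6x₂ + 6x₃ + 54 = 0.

n = (-7, -6, 6), |n|² = 121, and n·M − (-54) = -99.
t = -99/121 = -9/11, so the foot is M − t·n = (117, -223, -112) − (-9/11)·(-7, -6, 6) = (1224/11, -2507/11, -1178/11).

(1224/11, -2507/11, -1178/11)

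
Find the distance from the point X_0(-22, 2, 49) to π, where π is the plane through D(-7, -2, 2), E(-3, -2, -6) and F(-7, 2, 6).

13/√6

DE = (4, 0, -8) and DF = (0, 4, 4), so a normal is n = DE × DF = (32, -16, 16).
n = (32, -16, 16); n·P − (-160) = 208; |n| = 16√6; distance = 208/(16√6) = 13√6/6.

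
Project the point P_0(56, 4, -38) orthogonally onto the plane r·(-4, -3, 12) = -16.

(40, -8, 10)

The perpendicular from P_0 has direction n = (-4, -3, 12): r = (56, 4, -38) + λ(-4, -3, 12).
Substitute into the plane: n·(P_0 + λn) = -16 gives -692 + 169λ = -16, so λ = 4.
Foot = (56, 4, -38) + 4·(-4, -3, 12) = (40, -8, 10).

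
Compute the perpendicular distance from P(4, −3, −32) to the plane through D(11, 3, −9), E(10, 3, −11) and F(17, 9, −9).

7

DE = (−1, 0, −2) and DF = (6, 6, 0), so a normal is n = DE × DF = (12, −12, −6).
n = (12, −12, −6); n·P − 150 = 126; |n| = 18; distance = 126/18 = 7.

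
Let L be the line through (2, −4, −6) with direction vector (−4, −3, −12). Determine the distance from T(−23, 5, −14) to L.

√601

Direction vector d = (−4, −3, −12).
AP = (−25, 9, −8), and AP × d = (−132, −268, 111).
|AP × d|² = 101569 and |d|² = 169, so the distance is √(101569/169) = √601.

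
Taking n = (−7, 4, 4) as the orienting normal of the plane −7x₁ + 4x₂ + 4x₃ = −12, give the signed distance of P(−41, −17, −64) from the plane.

-25/9

n·P − (-12) = -25.
|n| = 9, so the signed distance is -25/9.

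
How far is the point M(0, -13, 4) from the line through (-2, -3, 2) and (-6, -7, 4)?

6√2

A direction vector is d = (-4, -4, 2).
AP = (2, -10, 2), and AP × d = (-12, -12, -48).
|AP × d|² = 2592 and |d|² = 36, so the distance is √(2592/36) = √72 = 6√2.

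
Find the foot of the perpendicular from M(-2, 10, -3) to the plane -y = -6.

(-2, 6, -3)

The perpendicular from M has direction n = (0, -1, 0): r = (-2, 10, -3) + λ(0, -1, 0).
Substitute into the plane: n·(M + λn) = -6 gives -10 + 1λ = -6, so λ = 4.
Foot = (-2, 10, -3) + 4·(0, -1, 0) = (-2, 6, -3).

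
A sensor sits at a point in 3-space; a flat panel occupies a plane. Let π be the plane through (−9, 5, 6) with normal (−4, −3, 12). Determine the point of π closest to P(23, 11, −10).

The perpendicular from P has direction n = (−4, −3, 12): r = (23, 11, −10) + t(−4, −3, 12).
Substitute into the plane: n·(P + tn) = 93 gives -245 + 169t = 93, so t = 2.
Foot = (23, 11, −10) + 2·(−4, −3, 12) = (15, 5, 14).

(15, 5, 14)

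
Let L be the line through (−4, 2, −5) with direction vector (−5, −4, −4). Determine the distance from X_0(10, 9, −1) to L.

Direction vector d = (−5, −4, −4).
AP = (14, 7, 4); AP·d = -114, |AP|² = 261, |d|² = 57.
distance² = |AP|² − (AP·d)²/|d|² = 261 − 12996/57 = 33, so the distance is √33.

√33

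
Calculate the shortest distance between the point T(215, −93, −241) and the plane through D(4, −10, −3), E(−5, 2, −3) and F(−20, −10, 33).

DE = (−9, 12, 0) and DF = (−24, 0, 36), so a normal is n = DE × DF = (432, 324, 288).
Then n·(215, −93, −241) − (−2376) = −4284.
|n| = √(186624 + 104976 + 82944) = 612, so the distance is |-4284|/612 = 7.

7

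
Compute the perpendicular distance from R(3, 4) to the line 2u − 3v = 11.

17√13/13

The normal to the line is n = (2, −3) with |n| = √13.
|n·R − 11| = |-6 − 11| = 17, so the distance is 17/√13 = 17√13/13.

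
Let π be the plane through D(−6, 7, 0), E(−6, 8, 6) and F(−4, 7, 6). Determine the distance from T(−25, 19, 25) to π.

5√46/23

DE = (0, 1, 6) and DF = (2, 0, 6), so a normal is n = DE × DF = (6, 12, −2).
Then n·(−25, 19, 25) − 48 = −20.
|n| = √(36 + 144 + 4) = 2√46, so the distance is |-20|/(2√46) = 5√46/23.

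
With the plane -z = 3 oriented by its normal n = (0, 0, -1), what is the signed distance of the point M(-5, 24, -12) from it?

9

n·M − 3 = 9.
|n| = 1, so the signed distance is 9/1 = 9.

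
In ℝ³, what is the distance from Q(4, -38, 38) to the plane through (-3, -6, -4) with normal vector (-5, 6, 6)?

The plane has equation n·(r − (-3, -6, -4)) = 0, i.e. n·r = -45.
Then n·(4, -38, 38) - (-45) = 25.
|n| = √(25 + 36 + 36) = √97, so the distance is |25|/√97 = 25√97/97.

25/√97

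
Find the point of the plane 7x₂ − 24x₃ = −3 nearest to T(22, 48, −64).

n = (0, 7, −24), |n|² = 625, and n·T − (-3) = 1875.
t = 1875/625 = 3, so the foot is T − t·n = (22, 48, −64) − 3·(0, 7, −24) = (22, 27, 8).

(22, 27, 8)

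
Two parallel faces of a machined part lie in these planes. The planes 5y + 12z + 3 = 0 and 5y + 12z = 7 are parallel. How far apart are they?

10/13

With common normal n = (0, 5, 12) (|n| = 13), the distance is |(-3) − 7|/|n| = 10/13.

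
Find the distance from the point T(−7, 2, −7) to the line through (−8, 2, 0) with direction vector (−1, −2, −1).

Direction vector d = (−1, −2, −1).
AP = (1, 0, −7); AP·d = 6, |AP|² = 50, |d|² = 6.
distance² = |AP|² − (AP·d)²/|d|² = 50 − 36/6 = 44, so the distance is 2√11.

2√11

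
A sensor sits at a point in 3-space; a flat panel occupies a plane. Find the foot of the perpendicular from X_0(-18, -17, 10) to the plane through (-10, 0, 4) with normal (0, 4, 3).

The perpendicular from X_0 has direction n = (0, 4, 3): r = (-18, -17, 10) + t(0, 4, 3).
Substitute into the plane: n·(X_0 + tn) = 12 gives -38 + 25t = 12, so t = 2.
Foot = (-18, -17, 10) + 2·(0, 4, 3) = (-18, -9, 16).

(-18, -9, 16)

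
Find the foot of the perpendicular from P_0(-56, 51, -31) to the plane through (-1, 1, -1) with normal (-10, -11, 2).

n = (-10, -11, 2), |n|² = 225, and n·P_0 − (-3) = -60.
t = -60/225 = -4/15, so the foot is P_0 − t·n = (-56, 51, -31) − (-4/15)·(-10, -11, 2) = (-176/3, 721/15, -457/15).

(-176/3, 721/15, -457/15)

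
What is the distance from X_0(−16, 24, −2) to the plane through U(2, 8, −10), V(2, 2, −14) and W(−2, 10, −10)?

10/√14

UV = (0, −6, −4) and UW = (−4, 2, 0), so a normal is n = UV × UW = (8, 16, −24).
d = |8·(-16) + 16·24 + (-24)·(-2) − 384| / √(64 + 256 + 576) = |-80| / (8√14) = 5√14/7.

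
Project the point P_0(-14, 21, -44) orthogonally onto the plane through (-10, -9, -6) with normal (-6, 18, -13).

(-2, -15, -18)

The perpendicular from P_0 has direction n = (-6, 18, -13): r = (-14, 21, -44) + t(-6, 18, -13).
Substitute into the plane: n·(P_0 + tn) = -24 gives 1034 + 529t = -24, so t = -2.
Foot = (-14, 21, -44) + (-2)·(-6, 18, -13) = (-2, -15, -18).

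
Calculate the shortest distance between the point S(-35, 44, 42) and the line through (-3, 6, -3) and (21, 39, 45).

A direction vector is d = (24, 33, 48).
AP = (-32, 38, 45), and AP × d = (339, 2616, -1968).
|AP × d|² = 10831401 and |d|² = 3969, so the distance is √(10831401/3969) = √2729.

√2729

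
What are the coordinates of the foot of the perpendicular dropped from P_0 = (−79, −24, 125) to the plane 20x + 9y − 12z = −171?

(21, 21, 65)

n = (20, 9, −12), |n|² = 625, and n·P_0 − (-171) = -3125.
t = -3125/625 = -5, so the foot is P_0 − t·n = (−79, −24, 125) − (-5)·(20, 9, −12) = (21, 21, 65).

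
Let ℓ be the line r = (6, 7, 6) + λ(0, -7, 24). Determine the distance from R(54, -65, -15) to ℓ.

Direction vector d = (0, -7, 24).
AP = (48, -72, -21), and AP × d = (-1875, -1152, -336).
|AP × d|² = 4955625 and |d|² = 625, so the distance is √(4955625/625) = √7929 = 3√881.

3√881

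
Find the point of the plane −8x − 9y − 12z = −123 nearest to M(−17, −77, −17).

The perpendicular from M has direction n = (−8, −9, −12): r = (−17, −77, −17) + t(−8, −9, −12).
Substitute into the plane: n·(M + tn) = -123 gives 1033 + 289t = -123, so t = -4.
Foot = (−17, −77, −17) + (-4)·(−8, −9, −12) = (15, −41, 31).

(15, -41, 31)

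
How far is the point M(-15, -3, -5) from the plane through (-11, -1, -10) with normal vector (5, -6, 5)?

The plane has equation n·(r − (-11, -1, -10)) = 0, i.e. n·r = -99.
n = (5, -6, 5); n·P − (-99) = 17; |n| = √86; distance = 17/√86.

17√86/86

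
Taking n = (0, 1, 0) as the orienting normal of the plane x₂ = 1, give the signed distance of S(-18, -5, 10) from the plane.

n·S − 1 = -6.
|n| = 1, so the signed distance is -6/1 = -6.

-6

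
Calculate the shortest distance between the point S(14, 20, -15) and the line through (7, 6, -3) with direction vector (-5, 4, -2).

2√86

Direction vector d = (-5, 4, -2).
AP = (7, 14, -12); AP·d = 45, |AP|² = 389, |d|² = 45.
distance² = |AP|² − (AP·d)²/|d|² = 389 − 2025/45 = 344, so the distance is 2√86.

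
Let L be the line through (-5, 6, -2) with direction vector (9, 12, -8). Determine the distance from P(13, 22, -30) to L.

4√13

Direction vector d = (9, 12, -8).
AP = (18, 16, -28); AP·d = 578, |AP|² = 1364, |d|² = 289.
distance² = |AP|² − (AP·d)²/|d|² = 1364 − 334084/289 = 208, so the distance is 4√13.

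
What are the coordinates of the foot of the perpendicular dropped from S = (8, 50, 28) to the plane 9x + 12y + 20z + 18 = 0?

The perpendicular from S has direction n = (9, 12, 20): r = (8, 50, 28) + λ(9, 12, 20).
Substitute into the plane: n·(S + λn) = -18 gives 1232 + 625λ = -18, so λ = -2.
Foot = (8, 50, 28) + (-2)·(9, 12, 20) = (-10, 26, -12).

(-10, 26, -12)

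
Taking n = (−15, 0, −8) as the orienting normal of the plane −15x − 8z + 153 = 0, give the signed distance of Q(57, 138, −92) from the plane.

2

n·Q − (-153) = 34.
|n| = 17, so the signed distance is 34/17 = 2.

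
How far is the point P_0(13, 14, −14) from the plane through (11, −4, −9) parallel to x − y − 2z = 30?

√6

Parallel planes share the normal n = (1, −1, −2); since (11, −4, −9) lies on the plane, its equation is x − y − 2z = 33.
Then n·(13, 14, −14) − 33 = −6.
|n| = √(1 + 1 + 4) = √6, so the distance is |-6|/√6 = √6.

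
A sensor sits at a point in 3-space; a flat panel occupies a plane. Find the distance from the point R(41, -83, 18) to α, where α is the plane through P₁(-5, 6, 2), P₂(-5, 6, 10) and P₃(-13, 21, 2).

P₁P₂ = (0, 0, 8) and P₁P₃ = (-8, 15, 0), so a normal is n = P₁P₂ × P₁P₃ = (-120, -64, 0).
n = (-120, -64, 0); n·P − 216 = 176; |n| = 136; distance = 176/136 = 22/17.

22/17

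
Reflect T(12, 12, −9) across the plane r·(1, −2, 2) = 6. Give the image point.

With n = (1, −2, 2), the signed offset is (n·T − 6)/|n|² = -36/9 = -4.
T' = T − 2t·n = (12, 12, −9) − (-8)·(1, −2, 2) = (20, −4, 7).

(20, -4, 7)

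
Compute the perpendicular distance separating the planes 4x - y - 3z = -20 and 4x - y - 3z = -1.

Both planes have normal n = (4, -1, -3), |n| = √26. Any point on the first plane is at distance |(-1) − (-20)|/|n| = 19/√26 = 19√26/26 from the second.

19/√26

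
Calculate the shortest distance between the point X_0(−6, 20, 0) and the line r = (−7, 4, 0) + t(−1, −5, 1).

Direction vector d = (−1, −5, 1).
AP = (1, 16, 0); AP·d = -81, |AP|² = 257, |d|² = 27.
distance² = |AP|² − (AP·d)²/|d|² = 257 − 6561/27 = 14, so the distance is √14.

√14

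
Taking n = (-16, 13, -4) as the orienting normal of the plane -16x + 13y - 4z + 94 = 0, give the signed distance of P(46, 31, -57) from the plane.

n·P − (-94) = -11.
|n| = 21, so the signed distance is -11/21.

-11/21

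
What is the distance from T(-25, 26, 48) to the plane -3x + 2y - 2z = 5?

26√17/17

n = (-3, 2, -2); n·P − 5 = 26; |n| = √17; distance = 26/√17 = 26√17/17.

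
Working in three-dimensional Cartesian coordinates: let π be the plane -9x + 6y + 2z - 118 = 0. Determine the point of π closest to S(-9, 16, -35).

(-108/11, 182/11, -383/11)

The perpendicular from S has direction n = (-9, 6, 2): r = (-9, 16, -35) + t(-9, 6, 2).
Substitute into the plane: n·(S + tn) = 118 gives 107 + 121t = 118, so t = 1/11.
Foot = (-9, 16, -35) + (1/11)·(-9, 6, 2) = (-108/11, 182/11, -383/11).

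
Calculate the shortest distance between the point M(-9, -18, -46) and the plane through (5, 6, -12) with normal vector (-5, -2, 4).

6/√5

The plane has equation n·(r − (5, 6, -12)) = 0, i.e. n·r = -85.
Then n·(-9, -18, -46) - (-85) = -18.
|n| = √(25 + 4 + 16) = 3√5, so the distance is |-18|/(3√5) = 6√5/5.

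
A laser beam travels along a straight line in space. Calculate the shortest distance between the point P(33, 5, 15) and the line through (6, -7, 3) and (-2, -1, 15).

A direction vector is d = (-8, 6, 12).
AP = (27, 12, 12); AP·d = 0, |AP|² = 1017, |d|² = 244.
distance² = |AP|² − (AP·d)²/|d|² = 1017 − 0/244 = 1017, so the distance is 3√113.

3√113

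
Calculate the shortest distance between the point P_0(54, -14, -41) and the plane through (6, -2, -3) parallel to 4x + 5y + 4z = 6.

20/√57

Parallel planes share the normal n = (4, 5, 4); since (6, -2, -3) lies on the plane, its equation is 4x + 5y + 4z = 2.
Then n·(54, -14, -41) - 2 = -20.
|n| = √(16 + 25 + 16) = √57, so the distance is |-20|/√57 = 20√57/57.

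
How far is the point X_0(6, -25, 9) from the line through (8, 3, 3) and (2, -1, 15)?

A direction vector is d = (-6, -4, 12).
AP = (-2, -28, 6), and AP × d = (-312, -12, -160).
|AP × d|² = 123088 and |d|² = 196, so the distance is √(123088/196) = √628 = 2√157.

2√157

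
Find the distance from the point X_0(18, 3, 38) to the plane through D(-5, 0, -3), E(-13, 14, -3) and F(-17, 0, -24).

1

DE = (-8, 14, 0) and DF = (-12, 0, -21), so a normal is n = DE × DF = (-294, -168, 168).
n = (-294, -168, 168); n·P − 966 = -378; |n| = 378; distance = 378/378 = 1.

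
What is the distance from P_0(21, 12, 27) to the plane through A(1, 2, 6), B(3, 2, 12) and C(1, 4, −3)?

12/11

AB = (2, 0, 6) and AC = (0, 2, −9), so a normal is n = AB × AC = (−12, 18, 4).
n = (−12, 18, 4); n·P − 48 = 24; |n| = 22; distance = 24/22 = 12/11.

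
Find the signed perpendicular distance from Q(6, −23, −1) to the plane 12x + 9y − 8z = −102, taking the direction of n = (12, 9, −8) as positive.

-25/17

n·Q − (-102) = -25.
|n| = 17, so the signed distance is -25/17.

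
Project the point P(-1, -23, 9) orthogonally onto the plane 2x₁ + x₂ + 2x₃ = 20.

The perpendicular from P has direction n = (2, 1, 2): r = (-1, -23, 9) + t(2, 1, 2).
Substitute into the plane: n·(P + tn) = 20 gives -7 + 9t = 20, so t = 3.
Foot = (-1, -23, 9) + 3·(2, 1, 2) = (5, -20, 15).

(5, -20, 15)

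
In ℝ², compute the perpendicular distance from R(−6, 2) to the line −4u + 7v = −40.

The normal to the line is n = (−4, 7) with |n| = √65.
|n·R − (-40)| = |38 − (-40)| = 78, so the distance is 78/√65 = 6√65/5.

6√65/5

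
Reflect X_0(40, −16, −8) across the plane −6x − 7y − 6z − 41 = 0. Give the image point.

n = (−6, −7, −6), |n|² = 121, n·X_0 − 41 = -121, so t = -121/121 = -1.
Foot F = X_0 − (-1)·n = (34, −23, −14); the reflection is 2F − X_0 = (28, −30, −20).

(28, -30, -20)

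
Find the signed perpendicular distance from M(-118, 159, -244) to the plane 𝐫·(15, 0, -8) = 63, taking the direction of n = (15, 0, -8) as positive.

n·M − 63 = 119.
|n| = 17, so the signed distance is 119/17 = 7.

7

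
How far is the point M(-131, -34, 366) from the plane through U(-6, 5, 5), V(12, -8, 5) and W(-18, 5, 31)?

7

UV = (18, -13, 0) and UW = (-12, 0, 26), so a normal is n = UV × UW = (-338, -468, -156).
Then n·(-131, -34, 366) - (-1092) = 4186.
|n| = √(114244 + 219024 + 24336) = 598, so the distance is |4186|/598 = 7.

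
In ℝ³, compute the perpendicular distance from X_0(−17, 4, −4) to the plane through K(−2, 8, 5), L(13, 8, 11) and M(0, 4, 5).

11√30/30

KL = (15, 0, 6) and KM = (2, −4, 0), so a normal is n = KL × KM = (24, 12, −60).
Then n·(−17, 4, −4) − (−252) = 132.
|n| = √(576 + 144 + 3600) = 12√30, so the distance is |132|/(12√30) = 11√30/30.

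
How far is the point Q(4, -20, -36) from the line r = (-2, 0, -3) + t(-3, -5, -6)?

9√5

Direction vector d = (-3, -5, -6).
AP = (6, -20, -33), and AP × d = (-45, 135, -90).
|AP × d|² = 28350 and |d|² = 70, so the distance is √(28350/70) = √405 = 9√5.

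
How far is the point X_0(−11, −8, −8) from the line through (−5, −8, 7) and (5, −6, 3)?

3√29

A direction vector is d = (10, 2, −4).
AP = (−6, 0, −15), and AP × d = (30, −174, −12).
|AP × d|² = 31320 and |d|² = 120, so the distance is √(31320/120) = √261 = 3√29.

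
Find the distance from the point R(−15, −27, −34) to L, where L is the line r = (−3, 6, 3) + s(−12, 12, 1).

Direction vector d = (−12, 12, 1).
AP = (−12, −33, −37); AP·d = -289, |AP|² = 2602, |d|² = 289.
distance² = |AP|² − (AP·d)²/|d|² = 2602 − 83521/289 = 2313, so the distance is 3√257.

3√257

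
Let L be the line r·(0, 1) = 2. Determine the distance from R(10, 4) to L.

2

d = |0·10 + 1·4 − 2| / √(0 + 1) = |2|/1 = 2.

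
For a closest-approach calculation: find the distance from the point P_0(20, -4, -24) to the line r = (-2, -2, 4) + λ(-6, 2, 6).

Direction vector d = (-6, 2, 6).
AP = (22, -2, -28), and AP × d = (44, 36, 32).
|AP × d|² = 4256 and |d|² = 76, so the distance is √(4256/76) = √56 = 2√14.

2√14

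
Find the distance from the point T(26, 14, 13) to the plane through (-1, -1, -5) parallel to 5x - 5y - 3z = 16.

6√59/59

Parallel planes share the normal n = (5, -5, -3); since (-1, -1, -5) lies on the plane, its equation is 5x - 5y - 3z = 15.
n = (5, -5, -3); n·P − 15 = 6; |n| = √59; distance = 6/√59 = 6√59/59.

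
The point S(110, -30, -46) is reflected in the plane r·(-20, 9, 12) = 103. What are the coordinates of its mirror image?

n = (-20, 9, 12), |n|² = 625, n·S − 103 = -3125, so t = -3125/625 = -5.
Foot F = S − (-5)·n = (10, 15, 14); the reflection is 2F − S = (-90, 60, 74).

(-90, 60, 74)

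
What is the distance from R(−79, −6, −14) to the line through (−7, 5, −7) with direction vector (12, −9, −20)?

Direction vector d = (12, −9, −20).
AP = (−72, −11, −7); AP·d = -625, |AP|² = 5354, |d|² = 625.
distance² = |AP|² − (AP·d)²/|d|² = 5354 − 390625/625 = 4729, so the distance is √4729.

√4729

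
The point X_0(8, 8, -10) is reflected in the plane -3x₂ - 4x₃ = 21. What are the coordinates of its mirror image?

n = (0, -3, -4), |n|² = 25, n·X_0 − 21 = -5, so t = -5/25 = -1/5.
Foot F = X_0 − (-1/5)·n = (8, 37/5, -54/5); the reflection is 2F − X_0 = (8, 34/5, -58/5).

(8, 34/5, -58/5)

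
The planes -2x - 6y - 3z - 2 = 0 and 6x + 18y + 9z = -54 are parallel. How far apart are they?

Divide the second equation by -3 to match normals: -2x - 6y - 3z = 18.
With common normal n = (-2, -6, -3) (|n| = 7), the distance is |2 − 18|/|n| = 16/7.

16/7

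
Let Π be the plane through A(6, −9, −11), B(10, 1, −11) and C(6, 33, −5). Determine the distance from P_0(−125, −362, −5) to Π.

AB = (4, 10, 0) and AC = (0, 42, 6), so a normal is n = AB × AC = (60, −24, 168).
n = (60, −24, 168); n·P − (-1272) = 1620; |n| = 180; distance = 1620/180 = 9.

9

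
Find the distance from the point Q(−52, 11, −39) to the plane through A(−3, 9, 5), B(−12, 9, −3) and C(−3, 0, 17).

AB = (−9, 0, −8) and AC = (0, −9, 12), so a normal is n = AB × AC = (−72, 108, 81).
Then n·(−52, 11, −39) − 1593 = 180.
|n| = √(5184 + 11664 + 6561) = 153, so the distance is |180|/153 = 20/17.

20/17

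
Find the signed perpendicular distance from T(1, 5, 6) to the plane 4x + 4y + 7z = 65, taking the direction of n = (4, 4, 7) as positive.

1/9

n·T − 65 = 1.
|n| = 9, so the signed distance is 1/9.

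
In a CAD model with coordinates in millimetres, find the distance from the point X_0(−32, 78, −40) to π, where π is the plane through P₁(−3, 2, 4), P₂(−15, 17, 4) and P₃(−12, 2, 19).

27√2/10

P₁P₂ = (−12, 15, 0) and P₁P₃ = (−9, 0, 15), so a normal is n = P₁P₂ × P₁P₃ = (225, 180, 135).
n = (225, 180, 135); n·P − 225 = 1215; |n| = 225√2; distance = 1215/(225√2) = 27/(5√2).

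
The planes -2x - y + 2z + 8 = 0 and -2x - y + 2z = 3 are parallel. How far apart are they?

With common normal n = (-2, -1, 2) (|n| = 3), the distance is |(-8) − 3|/|n| = 11/3.

11/3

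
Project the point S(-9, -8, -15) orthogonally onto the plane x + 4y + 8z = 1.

The perpendicular from S has direction n = (1, 4, 8): r = (-9, -8, -15) + λ(1, 4, 8).
Substitute into the plane: n·(S + λn) = 1 gives -161 + 81λ = 1, so λ = 2.
Foot = (-9, -8, -15) + 2·(1, 4, 8) = (-7, 0, 1).

(-7, 0, 1)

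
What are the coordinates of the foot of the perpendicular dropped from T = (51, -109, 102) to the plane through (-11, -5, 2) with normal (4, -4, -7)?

n = (4, -4, -7), |n|² = 81, and n·T − (-38) = -36.
t = -36/81 = -4/9, so the foot is T − t·n = (51, -109, 102) − (-4/9)·(4, -4, -7) = (475/9, -997/9, 890/9).

(475/9, -997/9, 890/9)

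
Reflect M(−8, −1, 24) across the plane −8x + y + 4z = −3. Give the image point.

With n = (−8, 1, 4), the signed offset is (n·M − (-3))/|n|² = 162/81 = 2.
M' = M − 2t·n = (−8, −1, 24) − 4·(−8, 1, 4) = (24, −5, 8).

(24, -5, 8)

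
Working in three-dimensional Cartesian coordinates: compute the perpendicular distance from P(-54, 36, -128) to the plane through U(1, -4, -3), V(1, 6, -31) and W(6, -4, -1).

3

UV = (0, 10, -28) and UW = (5, 0, 2), so a normal is n = UV × UW = (20, -140, -50).
d = |20·(-54) + (-140)·36 + (-50)·(-128) − 730| / √(400 + 19600 + 2500) = |-450| / 150 = 3.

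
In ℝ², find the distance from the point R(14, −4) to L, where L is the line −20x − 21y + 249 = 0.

53/29

d = |(-20)·14 + (-21)·(-4) − (-249)| / √(400 + 441) = |53|/29 = 53/29.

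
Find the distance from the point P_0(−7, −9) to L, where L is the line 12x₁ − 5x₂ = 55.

The normal to the line is n = (12, −5) with |n| = 13.
|n·P_0 − 55| = |-39 − 55| = 94, so the distance is 94/13.

94/13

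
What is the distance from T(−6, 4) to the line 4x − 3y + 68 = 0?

The normal to the line is n = (4, −3) with |n| = 5.
|n·T − (-68)| = |-36 − (-68)| = 32, so the distance is 32/5.

32/5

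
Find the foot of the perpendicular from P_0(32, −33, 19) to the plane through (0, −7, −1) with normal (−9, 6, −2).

(-4, -9, 11)

The perpendicular from P_0 has direction n = (−9, 6, −2): r = (32, −33, 19) + t(−9, 6, −2).
Substitute into the plane: n·(P_0 + tn) = -40 gives -524 + 121t = -40, so t = 4.
Foot = (32, −33, 19) + 4·(−9, 6, −2) = (−4, −9, 11).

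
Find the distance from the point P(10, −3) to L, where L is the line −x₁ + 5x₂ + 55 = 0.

The normal to the line is n = (−1, 5) with |n| = √26.
|n·P − (-55)| = |-25 − (-55)| = 30, so the distance is 30/√26.

15√26/13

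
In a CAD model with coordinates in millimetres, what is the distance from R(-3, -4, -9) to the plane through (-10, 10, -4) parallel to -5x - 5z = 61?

√2

Parallel planes share the normal n = (-5, 0, -5); since (-10, 10, -4) lies on the plane, its equation is -5x - 5z = 70.
n = (-5, 0, -5); n·P − 70 = -10; |n| = 5√2; distance = 10/(5√2) = √2.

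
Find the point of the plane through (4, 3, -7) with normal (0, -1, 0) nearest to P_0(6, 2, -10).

The perpendicular from P_0 has direction n = (0, -1, 0): r = (6, 2, -10) + λ(0, -1, 0).
Substitute into the plane: n·(P_0 + λn) = -3 gives -2 + 1λ = -3, so λ = -1.
Foot = (6, 2, -10) + (-1)·(0, -1, 0) = (6, 3, -10).

(6, 3, -10)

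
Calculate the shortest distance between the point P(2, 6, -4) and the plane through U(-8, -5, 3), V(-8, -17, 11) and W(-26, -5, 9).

UV = (0, -12, 8) and UW = (-18, 0, 6), so a normal is n = UV × UW = (-72, -144, -216).
n = (-72, -144, -216); n·P − 648 = -792; |n| = 72√14; distance = 792/(72√14) = 11/√14.

11√14/14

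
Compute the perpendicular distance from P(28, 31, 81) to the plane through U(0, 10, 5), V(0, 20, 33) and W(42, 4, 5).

2

UV = (0, 10, 28) and UW = (42, -6, 0), so a normal is n = UV × UW = (168, 1176, -420).
Then n·(28, 31, 81) - 9660 = -2520.
|n| = √(28224 + 1382976 + 176400) = 1260, so the distance is |-2520|/1260 = 2.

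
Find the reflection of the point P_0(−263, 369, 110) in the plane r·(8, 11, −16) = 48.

(-805/3, 1085/3, 362/3)

With n = (8, 11, −16), the signed offset is (n·P_0 − 48)/|n|² = 147/441 = 1/3.
P_0' = P_0 − 2t·n = (−263, 369, 110) − (2/3)·(8, 11, −16) = (−805/3, 1085/3, 362/3).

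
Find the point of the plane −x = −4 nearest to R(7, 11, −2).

(4, 11, -2)

n = (−1, 0, 0), |n|² = 1, and n·R − (-4) = -3.
t = -3/1 = -3, so the foot is R − t·n = (7, 11, −2) − (-3)·(−1, 0, 0) = (4, 11, −2).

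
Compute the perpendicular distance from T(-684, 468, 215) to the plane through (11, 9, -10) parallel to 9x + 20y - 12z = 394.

Parallel planes share the normal n = (9, 20, -12); since (11, 9, -10) lies on the plane, its equation is 9x + 20y - 12z = 399.
Then n·(-684, 468, 215) - 399 = 225.
|n| = √(81 + 400 + 144) = 25, so the distance is |225|/25 = 9.

9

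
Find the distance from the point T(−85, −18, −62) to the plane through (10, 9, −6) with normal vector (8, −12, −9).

4

The plane has equation n·(r − (10, 9, −6)) = 0, i.e. n·r = 26.
d = |8·(-85) + (-12)·(-18) + (-9)·(-62) − 26| / √(64 + 144 + 81) = |68| / 17 = 4.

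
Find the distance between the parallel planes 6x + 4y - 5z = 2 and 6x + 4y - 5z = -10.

12/√77

With common normal n = (6, 4, -5) (|n| = √77), the distance is |2 − (-10)|/|n| = 12/√77.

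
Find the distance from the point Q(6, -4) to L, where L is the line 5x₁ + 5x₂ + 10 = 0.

2√2

d = |5·6 + 5·(-4) − (-10)| / √(25 + 25) = |20|/(5√2) = 2√2.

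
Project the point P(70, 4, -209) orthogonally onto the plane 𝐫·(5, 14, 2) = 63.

n = (5, 14, 2), |n|² = 225, and n·P − 63 = -75.
t = -75/225 = -1/3, so the foot is P − t·n = (70, 4, -209) − (-1/3)·(5, 14, 2) = (215/3, 26/3, -625/3).

(215/3, 26/3, -625/3)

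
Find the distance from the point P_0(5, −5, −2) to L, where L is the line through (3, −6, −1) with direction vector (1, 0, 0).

√2

Direction vector d = (1, 0, 0).
AP = (2, 1, −1); AP·d = 2, |AP|² = 6, |d|² = 1.
distance² = |AP|² − (AP·d)²/|d|² = 6 − 4/1 = 2, so the distance is √2.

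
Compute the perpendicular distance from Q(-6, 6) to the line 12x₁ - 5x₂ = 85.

The normal to the line is n = (12, -5) with |n| = 13.
|n·Q − 85| = |-102 − 85| = 187, so the distance is 187/13.

187/13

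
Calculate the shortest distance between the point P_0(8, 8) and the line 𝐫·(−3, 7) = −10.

The normal to the line is n = (−3, 7) with |n| = √58.
|n·P_0 − (-10)| = |32 − (-10)| = 42, so the distance is 42/√58.

42/√58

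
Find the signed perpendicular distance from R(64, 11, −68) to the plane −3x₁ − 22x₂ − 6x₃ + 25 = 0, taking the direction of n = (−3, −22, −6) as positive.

n·R − (-25) = -1.
|n| = 23, so the signed distance is -1/23.

-1/23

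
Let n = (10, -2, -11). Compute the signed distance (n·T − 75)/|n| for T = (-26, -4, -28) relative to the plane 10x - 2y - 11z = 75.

-19/15

n·T − 75 = -19.
|n| = 15, so the signed distance is -19/15.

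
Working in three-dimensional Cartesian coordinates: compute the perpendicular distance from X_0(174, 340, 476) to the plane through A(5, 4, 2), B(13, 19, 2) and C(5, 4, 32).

9

AB = (8, 15, 0) and AC = (0, 0, 30), so a normal is n = AB × AC = (450, −240, 0).
Then n·(174, 340, 476) − 1290 = −4590.
|n| = √(202500 + 57600 + 0) = 510, so the distance is |-4590|/510 = 9.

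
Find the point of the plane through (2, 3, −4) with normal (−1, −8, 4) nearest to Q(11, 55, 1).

The perpendicular from Q has direction n = (−1, −8, 4): r = (11, 55, 1) + t(−1, −8, 4).
Substitute into the plane: n·(Q + tn) = -42 gives -447 + 81t = -42, so t = 5.
Foot = (11, 55, 1) + 5·(−1, −8, 4) = (6, 15, 21).

(6, 15, 21)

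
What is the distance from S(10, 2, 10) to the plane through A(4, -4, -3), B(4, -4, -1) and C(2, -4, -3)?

6

AB = (0, 0, 2) and AC = (-2, 0, 0), so a normal is n = AB × AC = (0, -4, 0).
d = |(-4)·2 − 16| / √(0 + 16 + 0) = |-24| / 4 = 6.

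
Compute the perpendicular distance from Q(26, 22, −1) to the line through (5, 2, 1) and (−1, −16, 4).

3√21

A direction vector is d = (−6, −18, 3).
AP = (21, 20, −2), and AP × d = (24, −51, −258).
|AP × d|² = 69741 and |d|² = 369, so the distance is √(69741/369) = √189 = 3√21.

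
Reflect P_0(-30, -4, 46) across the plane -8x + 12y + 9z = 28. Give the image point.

With n = (-8, 12, 9), the signed offset is (n·P_0 − 28)/|n|² = 578/289 = 2.
P_0' = P_0 − 2t·n = (-30, -4, 46) − 4·(-8, 12, 9) = (2, -52, 10).

(2, -52, 10)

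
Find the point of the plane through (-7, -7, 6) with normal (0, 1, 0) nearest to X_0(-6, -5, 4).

(-6, -7, 4)

The perpendicular from X_0 has direction n = (0, 1, 0): r = (-6, -5, 4) + μ(0, 1, 0).
Substitute into the plane: n·(X_0 + μn) = -7 gives -5 + 1μ = -7, so μ = -2.
Foot = (-6, -5, 4) + (-2)·(0, 1, 0) = (-6, -7, 4).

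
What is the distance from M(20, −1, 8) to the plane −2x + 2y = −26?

4√2

n = (−2, 2, 0); n·P − (-26) = -16; |n| = 2√2; distance = 16/(2√2) = 4√2.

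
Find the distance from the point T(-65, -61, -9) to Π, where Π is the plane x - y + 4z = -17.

d = |1·(-65) + (-1)·(-61) + 4·(-9) − (-17)| / √(1 + 1 + 16) = |-23| / (3√2) = 23/(3√2).

23√2/6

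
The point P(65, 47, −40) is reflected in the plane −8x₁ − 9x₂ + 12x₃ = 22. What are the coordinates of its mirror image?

With n = (−8, −9, 12), the signed offset is (n·P − 22)/|n|² = -1445/289 = -5.
P' = P − 2t·n = (65, 47, −40) − (-10)·(−8, −9, 12) = (−15, −43, 80).

(-15, -43, 80)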